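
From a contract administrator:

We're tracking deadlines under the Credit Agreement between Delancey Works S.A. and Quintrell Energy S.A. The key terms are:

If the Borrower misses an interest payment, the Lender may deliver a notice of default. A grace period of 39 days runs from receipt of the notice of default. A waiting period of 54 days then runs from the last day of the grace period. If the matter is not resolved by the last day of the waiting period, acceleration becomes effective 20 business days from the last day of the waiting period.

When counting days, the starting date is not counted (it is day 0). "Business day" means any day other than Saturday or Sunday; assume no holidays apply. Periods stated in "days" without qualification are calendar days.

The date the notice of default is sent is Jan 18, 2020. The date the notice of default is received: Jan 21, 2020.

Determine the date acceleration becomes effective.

The last day of the grace period: 39 calendar days after Jan 21, 2020 is Feb 29, 2020.
Adding 54 calendar days to Feb 29, 2020 gives Apr 23, 2020, which is the last day of the waiting period.
The date acceleration becomes effective: 20 business days after Thursday, Apr 23, 2020, skipping weekends — Apr 24, Apr 27, Apr 28, Apr 29, …, May 19, May 20, May 21 — lands on Thursday, May 21, 2020.

May 21, 2020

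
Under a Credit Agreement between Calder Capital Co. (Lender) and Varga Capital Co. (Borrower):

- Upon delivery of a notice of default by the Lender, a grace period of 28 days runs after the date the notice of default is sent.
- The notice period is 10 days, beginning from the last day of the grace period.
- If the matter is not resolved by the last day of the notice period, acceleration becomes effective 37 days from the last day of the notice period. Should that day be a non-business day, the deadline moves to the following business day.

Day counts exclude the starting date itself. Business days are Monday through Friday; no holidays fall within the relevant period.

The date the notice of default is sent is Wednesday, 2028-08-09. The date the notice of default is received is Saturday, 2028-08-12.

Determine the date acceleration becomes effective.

The last day of the grace period: 2028-08-09 + 28 days = 2028-09-06.
Adding 10 calendar days to 2028-09-06 gives 2028-09-16, which is the last day of the notice period.
The date acceleration becomes effective: 2028-09-16 + 37 days = 2028-10-23. 2028-10-23 is a Monday, so no roll-forward applies.

2028-10-23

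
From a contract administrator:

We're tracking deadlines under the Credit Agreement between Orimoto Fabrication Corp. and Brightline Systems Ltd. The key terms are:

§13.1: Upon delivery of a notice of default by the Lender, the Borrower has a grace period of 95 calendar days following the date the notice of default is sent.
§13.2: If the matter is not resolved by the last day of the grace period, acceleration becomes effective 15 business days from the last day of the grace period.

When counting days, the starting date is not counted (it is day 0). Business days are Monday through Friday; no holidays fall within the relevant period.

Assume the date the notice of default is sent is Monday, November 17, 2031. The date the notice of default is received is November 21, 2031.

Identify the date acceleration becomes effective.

Adding 95 calendar days to November 17, 2031 gives February 20, 2032, which is the last day of the grace period.
The date acceleration becomes effective: counting 15 business days from Friday, February 20, 2032 (Feb 23, Feb 24, Feb 25, Feb 26, …, Mar 10, Mar 11, Mar 12, skipping weekends) reaches Friday, March 12, 2032.

March 12, 2032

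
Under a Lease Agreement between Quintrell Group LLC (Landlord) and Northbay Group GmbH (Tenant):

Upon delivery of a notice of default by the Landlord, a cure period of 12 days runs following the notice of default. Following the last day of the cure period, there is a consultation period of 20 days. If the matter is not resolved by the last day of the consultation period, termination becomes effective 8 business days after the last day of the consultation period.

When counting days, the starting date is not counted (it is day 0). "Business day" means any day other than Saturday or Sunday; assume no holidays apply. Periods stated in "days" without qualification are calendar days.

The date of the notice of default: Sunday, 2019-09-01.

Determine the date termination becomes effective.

The last day of the cure period: 12 calendar days after 2019-09-01 is 2019-09-13.
The last day of the consultation period: 2019-09-13 + 20 days = 2019-10-03.
From Thursday, 2019-10-03, 8 business days (Oct 4, Oct 7, Oct 8, Oct 9, Oct 10, Oct 11, Oct 14, Oct 15, skipping weekends) brings us to Tuesday, 2019-10-15, which is the date termination becomes effective.

2019-10-15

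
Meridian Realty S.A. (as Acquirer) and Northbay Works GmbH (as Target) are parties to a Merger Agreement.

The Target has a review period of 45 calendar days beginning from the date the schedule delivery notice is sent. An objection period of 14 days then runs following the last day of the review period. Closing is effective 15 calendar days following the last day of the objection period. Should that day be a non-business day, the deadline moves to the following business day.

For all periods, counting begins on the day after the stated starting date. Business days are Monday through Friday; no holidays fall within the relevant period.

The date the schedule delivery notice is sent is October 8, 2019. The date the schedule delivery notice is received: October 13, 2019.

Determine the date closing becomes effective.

The last day of the review period: 45 calendar days after October 8, 2019 is November 22, 2019.
The last day of the objection period: 14 calendar days after November 22, 2019 is December 6, 2019.
Adding 15 calendar days to December 6, 2019 gives December 21, 2019, which is the date closing becomes effective. That falls on a Saturday, so it rolls to the next business day, Monday, December 23, 2019.

December 23, 2019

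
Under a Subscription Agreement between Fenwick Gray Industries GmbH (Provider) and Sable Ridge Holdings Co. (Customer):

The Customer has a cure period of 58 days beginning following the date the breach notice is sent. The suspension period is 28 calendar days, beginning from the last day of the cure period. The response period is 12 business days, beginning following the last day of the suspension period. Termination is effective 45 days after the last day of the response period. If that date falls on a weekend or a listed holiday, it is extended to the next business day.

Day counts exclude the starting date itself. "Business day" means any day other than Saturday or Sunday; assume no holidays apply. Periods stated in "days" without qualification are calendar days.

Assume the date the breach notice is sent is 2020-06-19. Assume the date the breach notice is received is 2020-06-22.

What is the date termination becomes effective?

The last day of the cure period: 2020-06-19 + 58 days = 2020-08-16.
The last day of the suspension period: 2020-08-16 + 28 days = 2020-09-13.
The last day of the response period: counting 12 business days from Sunday, 2020-09-13 (Sep 14, Sep 15, Sep 16, Sep 17, …, Sep 25, Sep 28, Sep 29, skipping weekends) reaches Tuesday, 2020-09-29.
The date termination becomes effective: 2020-09-29 + 45 days = 2020-11-13. 2020-11-13 is a Friday, so no roll-forward applies.

2020-11-13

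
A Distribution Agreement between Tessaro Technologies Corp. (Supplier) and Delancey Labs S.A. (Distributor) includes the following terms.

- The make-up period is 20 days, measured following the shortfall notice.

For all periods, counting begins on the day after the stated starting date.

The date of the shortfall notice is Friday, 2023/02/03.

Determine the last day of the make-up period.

Adding 20 calendar days to 2023/02/03 gives 2023/02/23, which is the last day of the make-up period.

2023/02/23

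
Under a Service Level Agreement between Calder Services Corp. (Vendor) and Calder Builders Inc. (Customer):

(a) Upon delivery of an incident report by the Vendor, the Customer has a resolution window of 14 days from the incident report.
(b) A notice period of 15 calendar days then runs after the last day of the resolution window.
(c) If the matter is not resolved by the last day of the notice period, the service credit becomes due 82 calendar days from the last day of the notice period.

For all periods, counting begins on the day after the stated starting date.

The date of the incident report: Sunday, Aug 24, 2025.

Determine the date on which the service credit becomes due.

Dec 13, 2025

Adding 14 calendar days to Aug 24, 2025 gives Sep 7, 2025, which is the last day of the resolution window.
The last day of the notice period: 15 calendar days after Sep 7, 2025 is Sep 22, 2025.
Adding 82 calendar days to Sep 22, 2025 gives Dec 13, 2025, which is the date on which the service credit becomes due.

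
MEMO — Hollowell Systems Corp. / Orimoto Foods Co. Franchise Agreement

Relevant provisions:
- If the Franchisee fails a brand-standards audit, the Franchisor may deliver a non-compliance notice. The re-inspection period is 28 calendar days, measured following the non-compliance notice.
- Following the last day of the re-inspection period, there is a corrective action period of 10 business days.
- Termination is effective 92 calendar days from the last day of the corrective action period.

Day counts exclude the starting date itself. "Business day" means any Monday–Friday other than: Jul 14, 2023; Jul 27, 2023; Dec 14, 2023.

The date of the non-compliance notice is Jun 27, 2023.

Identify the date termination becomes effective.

Nov 9, 2023

Adding 28 calendar days to Jun 27, 2023 gives Jul 25, 2023, which is the last day of the re-inspection period.
The last day of the corrective action period: counting 10 business days from Tuesday, Jul 25, 2023 (Jul 26, Jul 28, Jul 31, Aug 1, Aug 2, Aug 3, Aug 4, Aug 7, Aug 8, Aug 9, skipping weekends and the listed holiday on Jul 27) reaches Wednesday, Aug 9, 2023.
Adding 92 calendar days to Aug 9, 2023 gives Nov 9, 2023, which is the date termination becomes effective.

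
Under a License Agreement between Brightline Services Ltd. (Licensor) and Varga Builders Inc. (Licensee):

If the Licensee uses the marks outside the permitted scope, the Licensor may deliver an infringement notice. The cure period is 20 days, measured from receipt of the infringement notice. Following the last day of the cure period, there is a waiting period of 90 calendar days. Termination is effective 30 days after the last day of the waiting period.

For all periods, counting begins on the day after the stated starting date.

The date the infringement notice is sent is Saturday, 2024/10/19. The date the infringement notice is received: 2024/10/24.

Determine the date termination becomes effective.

2025/03/13

The last day of the cure period: 2024/10/24 + 20 days = 2024/11/13.
The last day of the waiting period: 90 calendar days after 2024/11/13 is 2025/02/11.
The date termination becomes effective: 30 calendar days after 2025/02/11 is 2025/03/13.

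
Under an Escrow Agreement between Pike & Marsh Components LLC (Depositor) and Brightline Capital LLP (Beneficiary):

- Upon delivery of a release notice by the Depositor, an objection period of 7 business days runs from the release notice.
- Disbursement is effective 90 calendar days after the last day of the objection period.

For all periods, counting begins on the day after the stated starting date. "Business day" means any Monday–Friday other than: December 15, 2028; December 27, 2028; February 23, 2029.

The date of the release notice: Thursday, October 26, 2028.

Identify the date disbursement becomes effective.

The last day of the objection period: 7 business days after Thursday, October 26, 2028, skipping weekends — Oct 27, Oct 30, Oct 31, Nov 1, Nov 2, Nov 3, Nov 6 — lands on Monday, November 6, 2028.
The date disbursement becomes effective: November 6, 2028 + 90 days = February 4, 2029.

February 4, 2029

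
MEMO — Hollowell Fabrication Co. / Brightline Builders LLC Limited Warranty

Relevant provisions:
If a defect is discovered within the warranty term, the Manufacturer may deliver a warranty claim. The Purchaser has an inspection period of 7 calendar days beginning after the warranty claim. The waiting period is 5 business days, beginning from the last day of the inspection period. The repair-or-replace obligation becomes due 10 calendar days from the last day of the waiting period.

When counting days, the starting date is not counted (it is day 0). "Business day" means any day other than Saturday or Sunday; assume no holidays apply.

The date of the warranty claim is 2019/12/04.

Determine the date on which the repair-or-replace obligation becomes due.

The last day of the inspection period: 2019/12/04 + 7 days = 2019/12/11.
The last day of the waiting period: counting 5 business days from Wednesday, 2019/12/11 (Dec 12, Dec 13, Dec 16, Dec 17, Dec 18, skipping weekends) reaches Wednesday, 2019/12/18.
The date on which the repair-or-replace obligation becomes due: 2019/12/18 + 10 days = 2019/12/28.

2019/12/28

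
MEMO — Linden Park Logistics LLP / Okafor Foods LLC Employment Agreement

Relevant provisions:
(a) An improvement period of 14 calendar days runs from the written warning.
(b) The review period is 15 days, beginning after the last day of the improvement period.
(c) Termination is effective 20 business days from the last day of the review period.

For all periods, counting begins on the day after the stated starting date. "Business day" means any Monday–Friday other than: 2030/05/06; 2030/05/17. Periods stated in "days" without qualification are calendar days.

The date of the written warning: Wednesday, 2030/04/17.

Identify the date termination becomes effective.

2030/06/14

Adding 14 calendar days to 2030/04/17 gives 2030/05/01, which is the last day of the improvement period.
Adding 15 calendar days to 2030/05/01 gives 2030/05/16, which is the last day of the review period.
The date termination becomes effective: counting 20 business days from Thursday, 2030/05/16 (May 20, May 21, May 22, May 23, …, Jun 12, Jun 13, Jun 14, skipping weekends and the listed holiday on May 17) reaches Friday, 2030/06/14.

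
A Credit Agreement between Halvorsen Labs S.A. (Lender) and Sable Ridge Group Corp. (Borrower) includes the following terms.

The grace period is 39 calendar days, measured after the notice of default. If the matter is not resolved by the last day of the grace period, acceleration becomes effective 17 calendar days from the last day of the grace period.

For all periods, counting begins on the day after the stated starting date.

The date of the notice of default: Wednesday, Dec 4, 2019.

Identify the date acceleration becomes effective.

Adding 39 calendar days to Dec 4, 2019 gives Jan 12, 2020, which is the last day of the grace period.
The date acceleration becomes effective: 17 calendar days after Jan 12, 2020 is Jan 29, 2020.

Jan 29, 2020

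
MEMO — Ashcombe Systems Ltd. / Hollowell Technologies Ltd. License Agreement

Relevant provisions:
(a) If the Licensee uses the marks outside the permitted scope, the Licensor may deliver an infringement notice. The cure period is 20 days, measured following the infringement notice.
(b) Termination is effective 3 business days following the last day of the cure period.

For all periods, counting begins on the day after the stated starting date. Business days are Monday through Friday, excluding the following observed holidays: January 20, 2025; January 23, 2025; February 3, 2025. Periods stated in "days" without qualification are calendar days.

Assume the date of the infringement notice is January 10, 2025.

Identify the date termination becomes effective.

The last day of the cure period: 20 calendar days after January 10, 2025 is January 30, 2025.
The date termination becomes effective: 3 business days after Thursday, January 30, 2025, skipping weekends and the listed holiday on Feb 3 — Jan 31, Feb 4, Feb 5 — lands on Wednesday, February 5, 2025.

February 5, 2025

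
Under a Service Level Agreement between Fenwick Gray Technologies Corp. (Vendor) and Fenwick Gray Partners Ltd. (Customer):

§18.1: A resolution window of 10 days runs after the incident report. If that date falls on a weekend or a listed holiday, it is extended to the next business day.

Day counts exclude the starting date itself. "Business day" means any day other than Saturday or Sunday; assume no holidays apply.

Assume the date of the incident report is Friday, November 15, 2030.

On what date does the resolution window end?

November 25, 2030

The last day of the resolution window: 10 calendar days after November 15, 2030 is November 25, 2030. November 25, 2030 is a Monday, so no roll-forward applies.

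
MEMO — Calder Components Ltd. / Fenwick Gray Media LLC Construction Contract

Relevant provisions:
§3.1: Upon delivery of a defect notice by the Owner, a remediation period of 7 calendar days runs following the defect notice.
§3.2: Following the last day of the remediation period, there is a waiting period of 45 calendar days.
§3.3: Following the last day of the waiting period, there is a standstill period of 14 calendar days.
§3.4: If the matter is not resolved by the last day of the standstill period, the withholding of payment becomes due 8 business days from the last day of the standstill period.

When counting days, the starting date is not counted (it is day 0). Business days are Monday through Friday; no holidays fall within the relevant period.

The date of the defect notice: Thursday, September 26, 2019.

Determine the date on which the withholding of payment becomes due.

December 11, 2019

The last day of the remediation period: 7 calendar days after September 26, 2019 is October 3, 2019.
Adding 45 calendar days to October 3, 2019 gives November 17, 2019, which is the last day of the waiting period.
The last day of the standstill period: 14 calendar days after November 17, 2019 is December 1, 2019.
The date on which the withholding of payment becomes due: counting 8 business days from Sunday, December 1, 2019 (Dec 2, Dec 3, Dec 4, Dec 5, Dec 6, Dec 9, Dec 10, Dec 11, skipping weekends) reaches Wednesday, December 11, 2019.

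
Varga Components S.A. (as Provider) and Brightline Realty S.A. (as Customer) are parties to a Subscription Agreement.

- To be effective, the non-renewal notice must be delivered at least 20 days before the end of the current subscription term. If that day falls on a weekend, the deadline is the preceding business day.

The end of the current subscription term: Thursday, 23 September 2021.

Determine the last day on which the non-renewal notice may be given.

23 September 2021 minus 20 days is 3 September 2021. That is a Friday, so no adjustment is needed.

3 September 2021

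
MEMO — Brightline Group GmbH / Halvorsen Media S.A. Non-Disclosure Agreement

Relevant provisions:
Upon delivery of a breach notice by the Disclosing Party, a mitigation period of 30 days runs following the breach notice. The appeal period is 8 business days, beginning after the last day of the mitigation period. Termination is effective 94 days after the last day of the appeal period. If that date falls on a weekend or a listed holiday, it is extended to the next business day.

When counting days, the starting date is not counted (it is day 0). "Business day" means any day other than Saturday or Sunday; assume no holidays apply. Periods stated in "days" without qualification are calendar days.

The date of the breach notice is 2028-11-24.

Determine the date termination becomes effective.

Adding 30 calendar days to 2028-11-24 gives 2028-12-24, which is the last day of the mitigation period.
The last day of the appeal period: 8 business days after Sunday, 2028-12-24, skipping weekends — Dec 25, Dec 26, Dec 27, Dec 28, Dec 29, Jan 1, Jan 2, Jan 3 — lands on Wednesday, 2029-01-03.
The date termination becomes effective: 94 calendar days after 2029-01-03 is 2029-04-07. That falls on a Saturday, so it rolls to the next business day, Monday, 2029-04-09.

2029-04-09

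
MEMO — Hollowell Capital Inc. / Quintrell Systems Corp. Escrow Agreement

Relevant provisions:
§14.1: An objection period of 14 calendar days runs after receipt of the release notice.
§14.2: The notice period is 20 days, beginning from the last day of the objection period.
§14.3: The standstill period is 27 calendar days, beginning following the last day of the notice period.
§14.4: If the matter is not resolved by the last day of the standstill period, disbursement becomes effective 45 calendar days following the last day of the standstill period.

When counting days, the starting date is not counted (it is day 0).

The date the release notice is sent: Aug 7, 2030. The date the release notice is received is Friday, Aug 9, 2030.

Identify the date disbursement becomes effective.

Adding 14 calendar days to Aug 9, 2030 gives Aug 23, 2030, which is the last day of the objection period.
Adding 20 calendar days to Aug 23, 2030 gives Sep 12, 2030, which is the last day of the notice period.
The last day of the standstill period: Sep 12, 2030 + 27 days = Oct 9, 2030.
Adding 45 calendar days to Oct 9, 2030 gives Nov 23, 2030, which is the date disbursement becomes effective.

Nov 23, 2030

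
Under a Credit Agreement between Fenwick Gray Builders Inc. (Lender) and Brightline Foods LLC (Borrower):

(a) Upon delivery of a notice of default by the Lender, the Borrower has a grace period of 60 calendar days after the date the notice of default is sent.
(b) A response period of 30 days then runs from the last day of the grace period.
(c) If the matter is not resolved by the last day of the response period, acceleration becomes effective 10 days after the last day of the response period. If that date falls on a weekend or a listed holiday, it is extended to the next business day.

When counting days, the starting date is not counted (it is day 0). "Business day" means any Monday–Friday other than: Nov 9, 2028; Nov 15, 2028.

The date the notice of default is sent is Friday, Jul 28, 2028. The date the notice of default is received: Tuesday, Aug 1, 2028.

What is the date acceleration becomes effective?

Nov 6, 2028

Adding 60 calendar days to Jul 28, 2028 gives Sep 26, 2028, which is the last day of the grace period.
Adding 30 calendar days to Sep 26, 2028 gives Oct 26, 2028, which is the last day of the response period.
The date acceleration becomes effective: 10 calendar days after Oct 26, 2028 is Nov 5, 2028. That falls on a Sunday, so it rolls to the next business day, Monday, Nov 6, 2028.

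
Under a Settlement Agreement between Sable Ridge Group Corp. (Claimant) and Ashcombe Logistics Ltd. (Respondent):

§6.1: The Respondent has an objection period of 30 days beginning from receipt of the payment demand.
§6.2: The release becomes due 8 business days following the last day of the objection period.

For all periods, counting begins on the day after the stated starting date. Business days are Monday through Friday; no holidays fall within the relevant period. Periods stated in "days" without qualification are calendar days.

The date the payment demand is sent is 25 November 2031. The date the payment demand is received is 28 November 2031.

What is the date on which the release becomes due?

7 January 2032

The last day of the objection period: 28 November 2031 + 30 days = 28 December 2031.
The date on which the release becomes due: 8 business days after Sunday, 28 December 2031, skipping weekends — Dec 29, Dec 30, Dec 31, Jan 1, Jan 2, Jan 5, Jan 6, Jan 7 — lands on Wednesday, 7 January 2032.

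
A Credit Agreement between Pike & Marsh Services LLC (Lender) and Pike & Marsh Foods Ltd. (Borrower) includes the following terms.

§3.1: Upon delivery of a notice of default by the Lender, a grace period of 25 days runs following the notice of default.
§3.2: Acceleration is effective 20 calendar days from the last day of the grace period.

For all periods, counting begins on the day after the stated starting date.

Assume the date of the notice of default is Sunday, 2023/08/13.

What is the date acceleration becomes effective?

The last day of the grace period: 2023/08/13 + 25 days = 2023/09/07.
The date acceleration becomes effective: 20 calendar days after 2023/09/07 is 2023/09/27.

2023/09/27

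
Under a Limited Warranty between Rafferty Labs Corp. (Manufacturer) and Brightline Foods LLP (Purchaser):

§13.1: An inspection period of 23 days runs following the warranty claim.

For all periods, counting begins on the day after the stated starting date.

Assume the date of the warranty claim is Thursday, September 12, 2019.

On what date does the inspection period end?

Adding 23 calendar days to September 12, 2019 gives October 5, 2019, which is the last day of the inspection period.

October 5, 2019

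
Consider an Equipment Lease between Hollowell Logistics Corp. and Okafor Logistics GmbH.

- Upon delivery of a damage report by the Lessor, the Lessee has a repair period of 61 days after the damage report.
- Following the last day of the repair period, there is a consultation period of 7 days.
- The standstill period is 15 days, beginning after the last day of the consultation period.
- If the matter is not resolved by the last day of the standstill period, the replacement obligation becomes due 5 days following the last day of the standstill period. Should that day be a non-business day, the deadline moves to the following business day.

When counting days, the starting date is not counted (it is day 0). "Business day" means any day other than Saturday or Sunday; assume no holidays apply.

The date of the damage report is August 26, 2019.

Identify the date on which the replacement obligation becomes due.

Adding 61 calendar days to August 26, 2019 gives October 26, 2019, which is the last day of the repair period.
The last day of the consultation period: October 26, 2019 + 7 days = November 2, 2019.
The last day of the standstill period: 15 calendar days after November 2, 2019 is November 17, 2019.
The date on which the replacement obligation becomes due: November 17, 2019 + 5 days = November 22, 2019. November 22, 2019 is a Friday, so no roll-forward applies.

November 22, 2019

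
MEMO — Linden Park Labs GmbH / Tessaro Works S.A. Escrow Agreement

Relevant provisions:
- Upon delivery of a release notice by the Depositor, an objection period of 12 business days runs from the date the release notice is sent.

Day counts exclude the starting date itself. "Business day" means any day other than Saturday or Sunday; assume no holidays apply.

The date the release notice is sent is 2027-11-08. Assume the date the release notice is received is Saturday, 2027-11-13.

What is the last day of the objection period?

From Monday, 2027-11-08, 12 business days (Nov 9, Nov 10, Nov 11, Nov 12, …, Nov 22, Nov 23, Nov 24, skipping weekends) brings us to Wednesday, 2027-11-24, which is the last day of the objection period.

2027-11-24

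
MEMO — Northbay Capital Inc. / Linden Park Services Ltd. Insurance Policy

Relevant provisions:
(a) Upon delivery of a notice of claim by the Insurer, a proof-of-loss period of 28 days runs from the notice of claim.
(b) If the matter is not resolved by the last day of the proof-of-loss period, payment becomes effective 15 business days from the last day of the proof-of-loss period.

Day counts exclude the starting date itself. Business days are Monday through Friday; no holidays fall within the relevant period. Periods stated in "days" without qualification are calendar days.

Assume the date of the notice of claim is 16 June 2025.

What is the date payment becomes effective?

4 August 2025

The last day of the proof-of-loss period: 16 June 2025 + 28 days = 14 July 2025.
The date payment becomes effective: counting 15 business days from Monday, 14 July 2025 (Jul 15, Jul 16, Jul 17, Jul 18, …, Jul 31, Aug 1, Aug 4, skipping weekends) reaches Monday, 4 August 2025.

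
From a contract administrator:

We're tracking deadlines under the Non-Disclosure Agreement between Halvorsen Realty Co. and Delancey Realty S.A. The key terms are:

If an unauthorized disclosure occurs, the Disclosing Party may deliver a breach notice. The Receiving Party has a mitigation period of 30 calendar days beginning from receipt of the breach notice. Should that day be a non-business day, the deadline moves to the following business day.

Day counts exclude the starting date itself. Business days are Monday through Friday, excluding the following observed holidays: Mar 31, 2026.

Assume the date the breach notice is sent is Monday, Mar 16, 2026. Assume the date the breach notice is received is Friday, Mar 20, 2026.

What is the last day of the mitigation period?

Adding 30 calendar days to Mar 20, 2026 gives Apr 19, 2026, which is the last day of the mitigation period. That falls on a Sunday, so it rolls to the next business day, Monday, Apr 20, 2026.

Apr 20, 2026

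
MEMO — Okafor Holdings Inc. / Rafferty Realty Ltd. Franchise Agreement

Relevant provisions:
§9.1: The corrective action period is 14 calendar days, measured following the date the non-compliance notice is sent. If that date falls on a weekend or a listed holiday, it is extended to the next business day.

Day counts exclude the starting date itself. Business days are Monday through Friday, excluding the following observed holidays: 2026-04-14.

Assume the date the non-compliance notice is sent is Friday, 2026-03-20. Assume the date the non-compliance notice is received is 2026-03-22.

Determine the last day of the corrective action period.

The last day of the corrective action period: 2026-03-20 + 14 days = 2026-04-03. 2026-04-03 is a Friday and is not a listed holiday, so no roll-forward applies.

2026-04-03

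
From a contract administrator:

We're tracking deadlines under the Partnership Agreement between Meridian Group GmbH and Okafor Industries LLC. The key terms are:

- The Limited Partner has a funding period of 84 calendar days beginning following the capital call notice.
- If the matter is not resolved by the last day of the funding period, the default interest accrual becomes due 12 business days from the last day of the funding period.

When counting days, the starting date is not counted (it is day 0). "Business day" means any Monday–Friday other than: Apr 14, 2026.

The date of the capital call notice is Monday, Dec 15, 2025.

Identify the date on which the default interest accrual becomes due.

The last day of the funding period: Dec 15, 2025 + 84 days = Mar 9, 2026.
The date on which the default interest accrual becomes due: 12 business days after Monday, Mar 9, 2026, skipping weekends — Mar 10, Mar 11, Mar 12, Mar 13, …, Mar 23, Mar 24, Mar 25 — lands on Wednesday, Mar 25, 2026.

Mar 25, 2026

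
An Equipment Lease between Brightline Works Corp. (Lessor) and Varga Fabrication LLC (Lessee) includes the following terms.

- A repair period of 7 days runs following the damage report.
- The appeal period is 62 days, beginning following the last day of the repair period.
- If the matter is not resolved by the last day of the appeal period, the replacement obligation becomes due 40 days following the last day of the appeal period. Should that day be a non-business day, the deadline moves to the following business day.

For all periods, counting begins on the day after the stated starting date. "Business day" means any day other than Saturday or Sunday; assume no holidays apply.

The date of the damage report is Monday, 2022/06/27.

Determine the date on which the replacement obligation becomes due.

Adding 7 calendar days to 2022/06/27 gives 2022/07/04, which is the last day of the repair period.
Adding 62 calendar days to 2022/07/04 gives 2022/09/04, which is the last day of the appeal period.
The date on which the replacement obligation becomes due: 40 calendar days after 2022/09/04 is 2022/10/14. 2022/10/14 is a Friday, so no roll-forward applies.

2022/10/14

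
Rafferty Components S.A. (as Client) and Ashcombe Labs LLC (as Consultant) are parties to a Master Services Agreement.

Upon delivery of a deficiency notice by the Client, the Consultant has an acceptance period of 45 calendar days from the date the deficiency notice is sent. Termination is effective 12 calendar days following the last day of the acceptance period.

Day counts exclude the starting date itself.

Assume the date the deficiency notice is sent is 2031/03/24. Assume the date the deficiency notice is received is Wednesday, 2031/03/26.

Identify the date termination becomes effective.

2031/05/20

The last day of the acceptance period: 2031/03/24 + 45 days = 2031/05/08.
The date termination becomes effective: 2031/05/08 + 12 days = 2031/05/20.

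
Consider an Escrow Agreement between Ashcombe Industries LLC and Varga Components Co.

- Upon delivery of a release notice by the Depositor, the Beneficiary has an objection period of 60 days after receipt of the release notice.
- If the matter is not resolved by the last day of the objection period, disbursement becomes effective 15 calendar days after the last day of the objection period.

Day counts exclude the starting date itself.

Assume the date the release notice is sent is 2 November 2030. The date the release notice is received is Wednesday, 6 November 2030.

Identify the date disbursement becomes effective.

Adding 60 calendar days to 6 November 2030 gives 5 January 2031, which is the last day of the objection period.
The date disbursement becomes effective: 15 calendar days after 5 January 2031 is 20 January 2031.

20 January 2031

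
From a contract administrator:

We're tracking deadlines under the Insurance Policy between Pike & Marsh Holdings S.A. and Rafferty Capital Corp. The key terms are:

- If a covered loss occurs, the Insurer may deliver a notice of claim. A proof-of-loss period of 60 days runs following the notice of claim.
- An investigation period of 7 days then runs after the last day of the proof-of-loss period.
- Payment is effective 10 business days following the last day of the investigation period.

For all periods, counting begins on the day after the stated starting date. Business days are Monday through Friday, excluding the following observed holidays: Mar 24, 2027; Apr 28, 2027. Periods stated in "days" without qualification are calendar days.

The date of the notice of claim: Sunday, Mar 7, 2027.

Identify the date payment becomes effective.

The last day of the proof-of-loss period: 60 calendar days after Mar 7, 2027 is May 6, 2027.
The last day of the investigation period: 7 calendar days after May 6, 2027 is May 13, 2027.
From Thursday, May 13, 2027, 10 business days (May 14, May 17, May 18, May 19, May 20, May 21, May 24, May 25, May 26, May 27, skipping weekends) brings us to Thursday, May 27, 2027, which is the date payment becomes effective.

May 27, 2027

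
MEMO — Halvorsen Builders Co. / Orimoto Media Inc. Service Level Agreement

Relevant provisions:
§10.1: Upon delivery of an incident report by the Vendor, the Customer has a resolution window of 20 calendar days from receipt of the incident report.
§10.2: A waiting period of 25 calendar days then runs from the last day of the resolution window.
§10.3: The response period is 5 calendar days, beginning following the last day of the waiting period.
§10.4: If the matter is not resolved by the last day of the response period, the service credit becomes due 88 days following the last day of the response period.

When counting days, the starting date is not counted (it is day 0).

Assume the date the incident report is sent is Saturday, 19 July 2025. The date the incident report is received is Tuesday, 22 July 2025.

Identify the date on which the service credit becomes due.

The last day of the resolution window: 22 July 2025 + 20 days = 11 August 2025.
Adding 25 calendar days to 11 August 2025 gives 5 September 2025, which is the last day of the waiting period.
The last day of the response period: 5 September 2025 + 5 days = 10 September 2025.
The date on which the service credit becomes due: 88 calendar days after 10 September 2025 is 7 December 2025.

7 December 2025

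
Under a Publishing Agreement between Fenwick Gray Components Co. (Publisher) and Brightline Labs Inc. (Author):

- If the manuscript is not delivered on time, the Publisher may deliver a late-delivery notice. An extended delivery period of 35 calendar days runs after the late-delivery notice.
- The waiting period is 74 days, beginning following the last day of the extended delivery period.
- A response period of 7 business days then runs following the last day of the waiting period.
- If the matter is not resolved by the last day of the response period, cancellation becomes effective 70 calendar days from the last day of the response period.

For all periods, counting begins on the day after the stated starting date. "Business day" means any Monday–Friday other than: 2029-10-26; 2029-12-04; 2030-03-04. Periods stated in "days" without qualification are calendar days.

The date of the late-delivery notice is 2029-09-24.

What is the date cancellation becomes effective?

2030-04-02

The last day of the extended delivery period: 2029-09-24 + 35 days = 2029-10-29.
The last day of the waiting period: 2029-10-29 + 74 days = 2030-01-11.
From Friday, 2030-01-11, 7 business days (Jan 14, Jan 15, Jan 16, Jan 17, Jan 18, Jan 21, Jan 22, skipping weekends) brings us to Tuesday, 2030-01-22, which is the last day of the response period.
The date cancellation becomes effective: 2030-01-22 + 70 days = 2030-04-02.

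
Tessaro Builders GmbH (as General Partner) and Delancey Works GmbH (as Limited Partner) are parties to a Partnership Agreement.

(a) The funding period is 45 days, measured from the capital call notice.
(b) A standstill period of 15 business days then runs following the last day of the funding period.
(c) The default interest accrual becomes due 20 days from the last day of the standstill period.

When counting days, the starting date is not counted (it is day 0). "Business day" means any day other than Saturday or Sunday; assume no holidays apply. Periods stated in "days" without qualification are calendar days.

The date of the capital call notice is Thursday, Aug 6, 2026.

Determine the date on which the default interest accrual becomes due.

Oct 29, 2026

Adding 45 calendar days to Aug 6, 2026 gives Sep 20, 2026, which is the last day of the funding period.
The last day of the standstill period: 15 business days after Sunday, Sep 20, 2026, skipping weekends — Sep 21, Sep 22, Sep 23, Sep 24, …, Oct 7, Oct 8, Oct 9 — lands on Friday, Oct 9, 2026.
The date on which the default interest accrual becomes due: 20 calendar days after Oct 9, 2026 is Oct 29, 2026.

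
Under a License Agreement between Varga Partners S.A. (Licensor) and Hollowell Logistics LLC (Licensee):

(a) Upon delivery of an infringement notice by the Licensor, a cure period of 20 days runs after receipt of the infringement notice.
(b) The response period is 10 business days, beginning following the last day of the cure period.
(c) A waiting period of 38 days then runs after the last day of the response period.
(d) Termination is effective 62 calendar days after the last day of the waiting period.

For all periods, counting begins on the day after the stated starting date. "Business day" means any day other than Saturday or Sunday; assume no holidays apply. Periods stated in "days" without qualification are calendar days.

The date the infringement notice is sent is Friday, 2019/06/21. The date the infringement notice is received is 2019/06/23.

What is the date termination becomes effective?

Adding 20 calendar days to 2019/06/23 gives 2019/07/13, which is the last day of the cure period.
The last day of the response period: counting 10 business days from Saturday, 2019/07/13 (Jul 15, Jul 16, Jul 17, Jul 18, Jul 19, Jul 22, Jul 23, Jul 24, Jul 25, Jul 26, skipping weekends) reaches Friday, 2019/07/26.
Adding 38 calendar days to 2019/07/26 gives 2019/09/02, which is the last day of the waiting period.
Adding 62 calendar days to 2019/09/02 gives 2019/11/03, which is the date termination becomes effective.

2019/11/03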